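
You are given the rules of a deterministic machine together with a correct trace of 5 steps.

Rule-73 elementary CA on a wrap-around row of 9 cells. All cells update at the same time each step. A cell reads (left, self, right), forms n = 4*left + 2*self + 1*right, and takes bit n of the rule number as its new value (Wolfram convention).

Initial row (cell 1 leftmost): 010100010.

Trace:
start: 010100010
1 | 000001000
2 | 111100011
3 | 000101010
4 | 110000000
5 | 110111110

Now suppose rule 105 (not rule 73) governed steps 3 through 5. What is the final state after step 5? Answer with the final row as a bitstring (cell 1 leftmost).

(re-executing steps 3..5 under rule 105; state before step 3: 111100011)
3 | 000101010
4 | 110010100
5 | 110001000

110001000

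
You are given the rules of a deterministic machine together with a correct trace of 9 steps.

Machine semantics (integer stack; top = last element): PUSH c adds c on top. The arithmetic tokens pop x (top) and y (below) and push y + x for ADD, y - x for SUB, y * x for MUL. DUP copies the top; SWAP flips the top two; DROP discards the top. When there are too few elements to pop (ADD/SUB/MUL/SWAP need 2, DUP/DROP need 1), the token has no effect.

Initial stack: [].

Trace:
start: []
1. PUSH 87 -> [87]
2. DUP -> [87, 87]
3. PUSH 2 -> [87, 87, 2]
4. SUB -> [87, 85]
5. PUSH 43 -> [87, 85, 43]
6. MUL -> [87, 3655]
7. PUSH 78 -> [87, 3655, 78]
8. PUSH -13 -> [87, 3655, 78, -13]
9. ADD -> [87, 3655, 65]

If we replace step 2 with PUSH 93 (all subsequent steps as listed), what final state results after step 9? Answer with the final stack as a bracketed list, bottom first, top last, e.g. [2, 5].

[87, 3913, 65]

(re-executing from step 2 with the substitution; state before step 2: [87])
2. PUSH 93 -> [87, 93]
3. PUSH 2 -> [87, 93, 2]
4. SUB -> [87, 91]
5. PUSH 43 -> [87, 91, 43]
6. MUL -> [87, 3913]
7. PUSH 78 -> [87, 3913, 78]
8. PUSH -13 -> [87, 3913, 78, -13]
9. ADD -> [87, 3913, 65]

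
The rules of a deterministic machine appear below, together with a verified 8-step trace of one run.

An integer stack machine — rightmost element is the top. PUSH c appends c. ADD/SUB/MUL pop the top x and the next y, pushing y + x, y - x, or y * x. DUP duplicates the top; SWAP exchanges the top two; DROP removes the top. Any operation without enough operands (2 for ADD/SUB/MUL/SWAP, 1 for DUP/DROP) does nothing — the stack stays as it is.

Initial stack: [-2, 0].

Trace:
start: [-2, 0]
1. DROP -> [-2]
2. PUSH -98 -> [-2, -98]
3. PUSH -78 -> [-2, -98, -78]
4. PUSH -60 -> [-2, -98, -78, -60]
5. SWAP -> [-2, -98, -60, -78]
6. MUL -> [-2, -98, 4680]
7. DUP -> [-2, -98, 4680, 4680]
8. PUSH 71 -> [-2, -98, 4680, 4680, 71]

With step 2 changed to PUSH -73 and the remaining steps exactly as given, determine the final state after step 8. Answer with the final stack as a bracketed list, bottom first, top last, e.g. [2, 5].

(re-executing from step 2 with the substitution; state before step 2: [-2])
2. PUSH -73 -> [-2, -73]
3. PUSH -78 -> [-2, -73, -78]
4. PUSH -60 -> [-2, -73, -78, -60]
5. SWAP -> [-2, -73, -60, -78]
6. MUL -> [-2, -73, 4680]
7. DUP -> [-2, -73, 4680, 4680]
8. PUSH 71 -> [-2, -73, 4680, 4680, 71]

[-2, -73, 4680, 4680, 71]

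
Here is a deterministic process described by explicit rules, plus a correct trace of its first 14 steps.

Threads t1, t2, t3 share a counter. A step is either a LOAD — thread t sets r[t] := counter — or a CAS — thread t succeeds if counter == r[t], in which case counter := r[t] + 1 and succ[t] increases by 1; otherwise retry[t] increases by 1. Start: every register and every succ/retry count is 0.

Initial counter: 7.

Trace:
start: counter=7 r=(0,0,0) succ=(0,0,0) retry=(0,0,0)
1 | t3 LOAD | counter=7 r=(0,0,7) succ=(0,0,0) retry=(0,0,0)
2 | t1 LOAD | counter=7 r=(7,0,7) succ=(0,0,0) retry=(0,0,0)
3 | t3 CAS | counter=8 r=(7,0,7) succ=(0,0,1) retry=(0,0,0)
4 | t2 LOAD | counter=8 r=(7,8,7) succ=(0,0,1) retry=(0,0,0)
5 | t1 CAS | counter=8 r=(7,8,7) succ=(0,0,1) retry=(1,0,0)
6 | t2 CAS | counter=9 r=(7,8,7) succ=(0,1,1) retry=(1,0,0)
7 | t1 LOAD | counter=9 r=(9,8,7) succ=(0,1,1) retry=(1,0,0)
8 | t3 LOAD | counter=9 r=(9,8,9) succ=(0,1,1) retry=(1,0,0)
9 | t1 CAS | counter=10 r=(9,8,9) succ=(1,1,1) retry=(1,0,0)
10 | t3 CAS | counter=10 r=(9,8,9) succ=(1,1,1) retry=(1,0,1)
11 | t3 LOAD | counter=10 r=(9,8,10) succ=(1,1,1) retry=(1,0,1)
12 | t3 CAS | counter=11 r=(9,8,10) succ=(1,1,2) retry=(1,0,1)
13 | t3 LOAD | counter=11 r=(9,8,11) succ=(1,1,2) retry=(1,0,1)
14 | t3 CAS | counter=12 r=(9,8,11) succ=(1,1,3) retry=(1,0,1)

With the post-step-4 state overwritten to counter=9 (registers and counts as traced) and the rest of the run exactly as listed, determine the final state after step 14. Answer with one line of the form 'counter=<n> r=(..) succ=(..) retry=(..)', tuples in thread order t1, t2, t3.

counter=12 r=(9,8,11) succ=(1,0,3) retry=(1,1,1)

state after step 4 := counter=9 r=(7,8,7) succ=(0,0,1) retry=(0,0,0)
5 | t1 CAS | counter=9 r=(7,8,7) succ=(0,0,1) retry=(1,0,0)
6 | t2 CAS | counter=9 r=(7,8,7) succ=(0,0,1) retry=(1,1,0)
7 | t1 LOAD | counter=9 r=(9,8,7) succ=(0,0,1) retry=(1,1,0)
8 | t3 LOAD | counter=9 r=(9,8,9) succ=(0,0,1) retry=(1,1,0)
9 | t1 CAS | counter=10 r=(9,8,9) succ=(1,0,1) retry=(1,1,0)
10 | t3 CAS | counter=10 r=(9,8,9) succ=(1,0,1) retry=(1,1,1)
11 | t3 LOAD | counter=10 r=(9,8,10) succ=(1,0,1) retry=(1,1,1)
12 | t3 CAS | counter=11 r=(9,8,10) succ=(1,0,2) retry=(1,1,1)
13 | t3 LOAD | counter=11 r=(9,8,11) succ=(1,0,2) retry=(1,1,1)
14 | t3 CAS | counter=12 r=(9,8,11) succ=(1,0,3) retry=(1,1,1)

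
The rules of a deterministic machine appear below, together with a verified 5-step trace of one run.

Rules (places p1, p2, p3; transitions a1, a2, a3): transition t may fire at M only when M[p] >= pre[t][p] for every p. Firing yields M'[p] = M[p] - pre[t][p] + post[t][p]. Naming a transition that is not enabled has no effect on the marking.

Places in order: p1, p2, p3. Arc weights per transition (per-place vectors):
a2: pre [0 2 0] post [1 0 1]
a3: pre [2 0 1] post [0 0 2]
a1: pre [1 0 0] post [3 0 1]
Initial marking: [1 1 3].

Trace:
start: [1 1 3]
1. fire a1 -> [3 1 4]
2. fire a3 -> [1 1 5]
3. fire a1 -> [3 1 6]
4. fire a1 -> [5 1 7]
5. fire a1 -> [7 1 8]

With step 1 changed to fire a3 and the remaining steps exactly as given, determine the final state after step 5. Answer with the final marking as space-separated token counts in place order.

7 1 6

(re-executing from step 1 with the substitution; state before step 1: [1 1 3])
1. fire a3 -> [1 1 3]
2. fire a3 -> [1 1 3]
3. fire a1 -> [3 1 4]
4. fire a1 -> [5 1 5]
5. fire a1 -> [7 1 6]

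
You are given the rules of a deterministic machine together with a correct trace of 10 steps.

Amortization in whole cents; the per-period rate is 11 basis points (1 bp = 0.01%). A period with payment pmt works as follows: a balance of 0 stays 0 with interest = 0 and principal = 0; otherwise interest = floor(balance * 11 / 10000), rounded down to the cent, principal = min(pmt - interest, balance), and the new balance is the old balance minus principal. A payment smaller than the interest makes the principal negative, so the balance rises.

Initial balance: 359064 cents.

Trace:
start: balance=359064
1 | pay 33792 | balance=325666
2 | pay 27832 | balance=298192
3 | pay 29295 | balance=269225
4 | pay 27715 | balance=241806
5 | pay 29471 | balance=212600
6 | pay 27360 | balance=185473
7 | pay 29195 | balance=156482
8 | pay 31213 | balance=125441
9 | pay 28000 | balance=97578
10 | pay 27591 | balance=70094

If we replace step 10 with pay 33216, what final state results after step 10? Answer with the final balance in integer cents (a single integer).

64469

(re-executing from step 10 with the substitution; state before step 10: balance=97578)
10 | pay 33216 | balance=64469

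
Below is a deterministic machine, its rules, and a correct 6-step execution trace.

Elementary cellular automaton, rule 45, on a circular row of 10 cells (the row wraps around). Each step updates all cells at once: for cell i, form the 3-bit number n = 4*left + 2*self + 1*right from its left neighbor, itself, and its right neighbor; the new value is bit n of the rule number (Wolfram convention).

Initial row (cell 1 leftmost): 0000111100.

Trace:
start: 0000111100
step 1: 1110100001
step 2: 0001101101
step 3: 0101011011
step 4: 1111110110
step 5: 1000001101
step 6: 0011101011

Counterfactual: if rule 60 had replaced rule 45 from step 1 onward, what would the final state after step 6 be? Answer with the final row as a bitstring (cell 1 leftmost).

0011110000

(re-executing steps 1..6 under rule 60; state before step 1: 0000111100)
step 1: 0000100010
step 2: 0000110011
step 3: 1000101010
step 4: 1100111111
step 5: 0010100000
step 6: 0011110000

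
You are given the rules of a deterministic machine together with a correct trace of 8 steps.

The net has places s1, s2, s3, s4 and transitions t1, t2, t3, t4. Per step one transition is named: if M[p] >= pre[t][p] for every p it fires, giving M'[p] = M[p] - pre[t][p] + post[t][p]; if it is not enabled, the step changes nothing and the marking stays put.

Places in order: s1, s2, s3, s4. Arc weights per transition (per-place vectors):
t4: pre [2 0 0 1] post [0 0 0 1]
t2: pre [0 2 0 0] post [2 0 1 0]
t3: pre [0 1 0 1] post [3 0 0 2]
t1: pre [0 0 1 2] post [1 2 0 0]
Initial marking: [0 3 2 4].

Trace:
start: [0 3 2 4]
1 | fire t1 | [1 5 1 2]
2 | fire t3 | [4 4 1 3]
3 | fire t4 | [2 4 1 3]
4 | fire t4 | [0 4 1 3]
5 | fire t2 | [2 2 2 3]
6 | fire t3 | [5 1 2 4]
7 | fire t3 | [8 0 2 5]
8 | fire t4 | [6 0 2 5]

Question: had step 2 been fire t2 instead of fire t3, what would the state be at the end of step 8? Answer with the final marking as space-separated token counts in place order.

4 0 3 3

(re-executing from step 2 with the substitution; state before step 2: [1 5 1 2])
2 | fire t2 | [3 3 2 2]
3 | fire t4 | [1 3 2 2]
4 | fire t4 | [1 3 2 2]
5 | fire t2 | [3 1 3 2]
6 | fire t3 | [6 0 3 3]
7 | fire t3 | [6 0 3 3]
8 | fire t4 | [4 0 3 3]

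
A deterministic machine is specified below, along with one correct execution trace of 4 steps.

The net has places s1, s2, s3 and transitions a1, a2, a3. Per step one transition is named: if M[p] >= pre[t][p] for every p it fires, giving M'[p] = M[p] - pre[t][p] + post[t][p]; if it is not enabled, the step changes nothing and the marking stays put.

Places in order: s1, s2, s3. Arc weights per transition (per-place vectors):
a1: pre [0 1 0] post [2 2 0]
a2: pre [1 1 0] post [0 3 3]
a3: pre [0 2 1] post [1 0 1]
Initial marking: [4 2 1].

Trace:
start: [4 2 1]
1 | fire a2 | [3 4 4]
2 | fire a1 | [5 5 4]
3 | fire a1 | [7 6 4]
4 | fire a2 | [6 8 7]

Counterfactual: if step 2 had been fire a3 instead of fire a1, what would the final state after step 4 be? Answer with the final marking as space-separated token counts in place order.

5 5 7

(re-executing from step 2 with the substitution; state before step 2: [3 4 4])
2 | fire a3 | [4 2 4]
3 | fire a1 | [6 3 4]
4 | fire a2 | [5 5 7]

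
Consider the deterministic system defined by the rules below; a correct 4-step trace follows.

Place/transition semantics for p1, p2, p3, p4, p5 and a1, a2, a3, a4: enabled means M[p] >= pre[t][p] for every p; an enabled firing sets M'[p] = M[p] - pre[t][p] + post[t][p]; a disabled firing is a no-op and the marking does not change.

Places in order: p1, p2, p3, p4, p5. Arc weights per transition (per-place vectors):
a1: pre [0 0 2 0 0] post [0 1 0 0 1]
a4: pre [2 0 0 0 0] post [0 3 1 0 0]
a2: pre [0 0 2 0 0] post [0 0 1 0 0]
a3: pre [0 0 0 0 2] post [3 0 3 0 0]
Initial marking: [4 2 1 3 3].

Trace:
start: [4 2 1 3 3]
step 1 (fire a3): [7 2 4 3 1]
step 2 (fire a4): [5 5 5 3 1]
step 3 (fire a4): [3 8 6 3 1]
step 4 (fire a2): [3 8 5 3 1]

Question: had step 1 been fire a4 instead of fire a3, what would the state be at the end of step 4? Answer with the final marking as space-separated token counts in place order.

0 8 2 3 3

(re-executing from step 1 with the substitution; state before step 1: [4 2 1 3 3])
step 1 (fire a4): [2 5 2 3 3]
step 2 (fire a4): [0 8 3 3 3]
step 3 (fire a4): [0 8 3 3 3]
step 4 (fire a2): [0 8 2 3 3]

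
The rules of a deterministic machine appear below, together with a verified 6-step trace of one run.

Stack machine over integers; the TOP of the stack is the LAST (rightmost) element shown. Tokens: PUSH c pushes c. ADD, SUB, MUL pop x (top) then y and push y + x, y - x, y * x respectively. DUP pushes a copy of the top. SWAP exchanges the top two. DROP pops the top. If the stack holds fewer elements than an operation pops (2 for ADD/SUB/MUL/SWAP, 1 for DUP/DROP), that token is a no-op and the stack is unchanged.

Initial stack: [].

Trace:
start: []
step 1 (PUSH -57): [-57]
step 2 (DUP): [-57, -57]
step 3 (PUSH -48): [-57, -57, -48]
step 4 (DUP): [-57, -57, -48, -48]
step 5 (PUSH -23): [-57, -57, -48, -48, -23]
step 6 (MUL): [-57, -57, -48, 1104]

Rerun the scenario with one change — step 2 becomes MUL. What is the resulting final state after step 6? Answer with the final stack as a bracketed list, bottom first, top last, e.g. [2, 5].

(re-executing from step 2 with the substitution; state before step 2: [-57])
step 2 (MUL): [-57]
step 3 (PUSH -48): [-57, -48]
step 4 (DUP): [-57, -48, -48]
step 5 (PUSH -23): [-57, -48, -48, -23]
step 6 (MUL): [-57, -48, 1104]

[-57, -48, 1104]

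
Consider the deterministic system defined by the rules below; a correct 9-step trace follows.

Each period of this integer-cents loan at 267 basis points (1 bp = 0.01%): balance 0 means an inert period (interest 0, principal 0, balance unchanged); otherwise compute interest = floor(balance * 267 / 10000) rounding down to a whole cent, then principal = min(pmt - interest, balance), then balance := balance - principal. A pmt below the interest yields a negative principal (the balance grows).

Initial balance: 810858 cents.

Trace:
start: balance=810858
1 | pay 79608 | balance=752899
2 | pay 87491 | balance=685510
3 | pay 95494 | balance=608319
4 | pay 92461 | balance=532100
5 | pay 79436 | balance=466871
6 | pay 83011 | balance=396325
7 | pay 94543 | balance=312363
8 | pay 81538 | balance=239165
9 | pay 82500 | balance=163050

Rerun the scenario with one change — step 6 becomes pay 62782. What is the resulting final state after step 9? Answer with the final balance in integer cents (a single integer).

184943

(re-executing from step 6 with the substitution; state before step 6: balance=466871)
6 | pay 62782 | balance=416554
7 | pay 94543 | balance=333132
8 | pay 81538 | balance=260488
9 | pay 82500 | balance=184943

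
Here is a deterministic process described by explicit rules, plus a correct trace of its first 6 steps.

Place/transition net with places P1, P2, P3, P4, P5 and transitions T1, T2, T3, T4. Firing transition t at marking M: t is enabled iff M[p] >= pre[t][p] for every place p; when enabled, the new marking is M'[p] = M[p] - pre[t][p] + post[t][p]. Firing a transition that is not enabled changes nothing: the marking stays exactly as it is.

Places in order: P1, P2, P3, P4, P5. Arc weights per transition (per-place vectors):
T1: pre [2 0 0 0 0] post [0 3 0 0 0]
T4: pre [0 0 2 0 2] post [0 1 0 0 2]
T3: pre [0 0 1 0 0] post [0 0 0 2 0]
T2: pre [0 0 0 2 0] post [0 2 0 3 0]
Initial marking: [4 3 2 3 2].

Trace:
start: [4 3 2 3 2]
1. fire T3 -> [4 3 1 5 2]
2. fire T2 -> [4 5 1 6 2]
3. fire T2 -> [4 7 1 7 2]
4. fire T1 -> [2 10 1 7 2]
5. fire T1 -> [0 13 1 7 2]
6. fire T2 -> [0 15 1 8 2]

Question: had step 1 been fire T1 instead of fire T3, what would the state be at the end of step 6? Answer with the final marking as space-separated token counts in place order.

(re-executing from step 1 with the substitution; state before step 1: [4 3 2 3 2])
1. fire T1 -> [2 6 2 3 2]
2. fire T2 -> [2 8 2 4 2]
3. fire T2 -> [2 10 2 5 2]
4. fire T1 -> [0 13 2 5 2]
5. fire T1 -> [0 13 2 5 2]
6. fire T2 -> [0 15 2 6 2]

0 15 2 6 2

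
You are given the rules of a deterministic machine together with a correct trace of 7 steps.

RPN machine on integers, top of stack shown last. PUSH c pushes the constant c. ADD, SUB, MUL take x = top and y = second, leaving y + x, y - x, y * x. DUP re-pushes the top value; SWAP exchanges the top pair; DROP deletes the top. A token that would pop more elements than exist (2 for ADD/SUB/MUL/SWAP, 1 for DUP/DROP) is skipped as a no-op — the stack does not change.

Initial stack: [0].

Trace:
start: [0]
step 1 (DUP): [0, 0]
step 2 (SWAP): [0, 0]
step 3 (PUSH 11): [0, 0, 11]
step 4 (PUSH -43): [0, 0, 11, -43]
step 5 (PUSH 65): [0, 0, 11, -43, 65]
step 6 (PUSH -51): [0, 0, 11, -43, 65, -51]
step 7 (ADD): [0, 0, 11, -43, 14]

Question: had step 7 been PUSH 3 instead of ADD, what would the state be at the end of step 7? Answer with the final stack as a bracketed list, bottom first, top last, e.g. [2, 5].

[0, 0, 11, -43, 65, -51, 3]

(re-executing from step 7 with the substitution; state before step 7: [0, 0, 11, -43, 65, -51])
step 7 (PUSH 3): [0, 0, 11, -43, 65, -51, 3]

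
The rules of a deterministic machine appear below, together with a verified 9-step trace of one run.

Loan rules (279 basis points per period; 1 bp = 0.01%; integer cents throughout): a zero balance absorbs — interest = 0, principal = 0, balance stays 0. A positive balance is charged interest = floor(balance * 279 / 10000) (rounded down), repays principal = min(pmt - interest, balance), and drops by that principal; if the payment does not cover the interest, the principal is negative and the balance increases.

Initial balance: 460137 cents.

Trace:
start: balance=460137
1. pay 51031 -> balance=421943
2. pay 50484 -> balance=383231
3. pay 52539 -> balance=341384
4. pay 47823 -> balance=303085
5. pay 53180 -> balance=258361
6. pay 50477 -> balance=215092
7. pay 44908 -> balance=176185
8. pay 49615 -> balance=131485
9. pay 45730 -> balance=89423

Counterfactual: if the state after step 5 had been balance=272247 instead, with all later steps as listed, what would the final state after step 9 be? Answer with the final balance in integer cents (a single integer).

104924

state after step 5 := balance=272247
6. pay 50477 -> balance=229365
7. pay 44908 -> balance=190856
8. pay 49615 -> balance=146565
9. pay 45730 -> balance=104924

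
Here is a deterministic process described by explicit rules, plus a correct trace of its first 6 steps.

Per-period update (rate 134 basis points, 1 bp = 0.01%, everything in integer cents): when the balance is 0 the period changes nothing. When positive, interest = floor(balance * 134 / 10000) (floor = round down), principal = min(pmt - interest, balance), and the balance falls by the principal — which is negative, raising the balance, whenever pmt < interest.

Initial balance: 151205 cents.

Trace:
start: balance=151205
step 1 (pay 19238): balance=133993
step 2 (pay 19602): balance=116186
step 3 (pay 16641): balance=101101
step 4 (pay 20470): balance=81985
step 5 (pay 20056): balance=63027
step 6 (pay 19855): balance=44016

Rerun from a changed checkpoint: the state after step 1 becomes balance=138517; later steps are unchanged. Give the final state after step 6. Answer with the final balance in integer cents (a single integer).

48853

state after step 1 := balance=138517
step 2 (pay 19602): balance=120771
step 3 (pay 16641): balance=105748
step 4 (pay 20470): balance=86695
step 5 (pay 20056): balance=67800
step 6 (pay 19855): balance=48853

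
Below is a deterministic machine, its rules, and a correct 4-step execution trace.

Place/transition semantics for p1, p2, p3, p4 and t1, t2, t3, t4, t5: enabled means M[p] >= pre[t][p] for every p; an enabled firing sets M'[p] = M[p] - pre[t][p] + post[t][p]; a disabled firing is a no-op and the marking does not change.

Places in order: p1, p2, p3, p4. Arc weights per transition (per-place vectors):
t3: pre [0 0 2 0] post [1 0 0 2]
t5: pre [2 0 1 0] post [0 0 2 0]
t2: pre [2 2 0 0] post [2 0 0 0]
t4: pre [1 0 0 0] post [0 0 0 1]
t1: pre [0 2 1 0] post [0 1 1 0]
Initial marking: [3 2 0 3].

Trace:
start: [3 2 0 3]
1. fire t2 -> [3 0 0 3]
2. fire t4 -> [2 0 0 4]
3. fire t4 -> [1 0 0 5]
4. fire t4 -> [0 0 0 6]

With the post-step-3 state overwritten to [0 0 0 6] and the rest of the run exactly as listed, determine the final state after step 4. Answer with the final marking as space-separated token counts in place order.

state after step 3 := [0 0 0 6]
4. fire t4 -> [0 0 0 6]

0 0 0 6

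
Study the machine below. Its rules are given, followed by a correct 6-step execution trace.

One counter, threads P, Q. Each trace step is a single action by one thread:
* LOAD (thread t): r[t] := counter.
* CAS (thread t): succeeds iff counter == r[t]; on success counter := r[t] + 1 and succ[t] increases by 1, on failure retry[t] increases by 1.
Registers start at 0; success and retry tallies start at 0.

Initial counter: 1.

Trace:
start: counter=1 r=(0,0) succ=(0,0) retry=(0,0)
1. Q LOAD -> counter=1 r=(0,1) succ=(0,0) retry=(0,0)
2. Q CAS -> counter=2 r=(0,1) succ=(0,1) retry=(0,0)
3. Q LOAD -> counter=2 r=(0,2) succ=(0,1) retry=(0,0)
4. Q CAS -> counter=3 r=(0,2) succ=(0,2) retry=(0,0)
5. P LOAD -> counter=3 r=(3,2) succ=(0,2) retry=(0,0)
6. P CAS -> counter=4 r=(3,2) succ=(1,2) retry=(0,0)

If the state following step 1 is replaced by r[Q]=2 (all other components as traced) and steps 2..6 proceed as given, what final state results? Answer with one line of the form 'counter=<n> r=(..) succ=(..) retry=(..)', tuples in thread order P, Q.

state after step 1 := counter=1 r=(0,2) succ=(0,0) retry=(0,0)
2. Q CAS -> counter=1 r=(0,2) succ=(0,0) retry=(0,1)
3. Q LOAD -> counter=1 r=(0,1) succ=(0,0) retry=(0,1)
4. Q CAS -> counter=2 r=(0,1) succ=(0,1) retry=(0,1)
5. P LOAD -> counter=2 r=(2,1) succ=(0,1) retry=(0,1)
6. P CAS -> counter=3 r=(2,1) succ=(1,1) retry=(0,1)

counter=3 r=(2,1) succ=(1,1) retry=(0,1)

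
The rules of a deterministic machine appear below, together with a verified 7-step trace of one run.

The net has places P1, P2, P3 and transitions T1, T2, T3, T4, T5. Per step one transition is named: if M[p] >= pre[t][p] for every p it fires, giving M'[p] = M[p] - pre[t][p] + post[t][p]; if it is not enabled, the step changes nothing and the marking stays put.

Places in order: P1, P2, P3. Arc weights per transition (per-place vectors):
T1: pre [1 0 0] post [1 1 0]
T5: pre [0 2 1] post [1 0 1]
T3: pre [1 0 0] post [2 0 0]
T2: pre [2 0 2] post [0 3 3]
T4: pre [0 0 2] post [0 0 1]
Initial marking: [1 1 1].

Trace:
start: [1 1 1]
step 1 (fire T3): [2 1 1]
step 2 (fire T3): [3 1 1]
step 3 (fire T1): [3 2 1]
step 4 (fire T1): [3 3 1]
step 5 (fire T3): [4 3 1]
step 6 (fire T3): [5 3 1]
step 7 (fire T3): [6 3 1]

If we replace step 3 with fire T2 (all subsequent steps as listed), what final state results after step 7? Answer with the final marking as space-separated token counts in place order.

6 2 1

(re-executing from step 3 with the substitution; state before step 3: [3 1 1])
step 3 (fire T2): [3 1 1]
step 4 (fire T1): [3 2 1]
step 5 (fire T3): [4 2 1]
step 6 (fire T3): [5 2 1]
step 7 (fire T3): [6 2 1]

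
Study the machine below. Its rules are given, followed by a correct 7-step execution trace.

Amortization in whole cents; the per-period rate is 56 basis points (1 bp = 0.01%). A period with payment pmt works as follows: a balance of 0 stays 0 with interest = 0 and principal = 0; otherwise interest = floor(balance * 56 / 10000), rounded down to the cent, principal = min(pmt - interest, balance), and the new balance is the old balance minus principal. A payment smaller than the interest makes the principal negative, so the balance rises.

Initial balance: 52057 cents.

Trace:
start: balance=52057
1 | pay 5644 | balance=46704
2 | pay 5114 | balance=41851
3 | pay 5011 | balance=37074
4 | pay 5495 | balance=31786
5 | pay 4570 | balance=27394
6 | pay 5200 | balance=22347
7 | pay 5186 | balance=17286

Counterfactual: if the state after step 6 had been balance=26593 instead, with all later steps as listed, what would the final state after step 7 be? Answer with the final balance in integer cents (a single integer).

21555

state after step 6 := balance=26593
7 | pay 5186 | balance=21555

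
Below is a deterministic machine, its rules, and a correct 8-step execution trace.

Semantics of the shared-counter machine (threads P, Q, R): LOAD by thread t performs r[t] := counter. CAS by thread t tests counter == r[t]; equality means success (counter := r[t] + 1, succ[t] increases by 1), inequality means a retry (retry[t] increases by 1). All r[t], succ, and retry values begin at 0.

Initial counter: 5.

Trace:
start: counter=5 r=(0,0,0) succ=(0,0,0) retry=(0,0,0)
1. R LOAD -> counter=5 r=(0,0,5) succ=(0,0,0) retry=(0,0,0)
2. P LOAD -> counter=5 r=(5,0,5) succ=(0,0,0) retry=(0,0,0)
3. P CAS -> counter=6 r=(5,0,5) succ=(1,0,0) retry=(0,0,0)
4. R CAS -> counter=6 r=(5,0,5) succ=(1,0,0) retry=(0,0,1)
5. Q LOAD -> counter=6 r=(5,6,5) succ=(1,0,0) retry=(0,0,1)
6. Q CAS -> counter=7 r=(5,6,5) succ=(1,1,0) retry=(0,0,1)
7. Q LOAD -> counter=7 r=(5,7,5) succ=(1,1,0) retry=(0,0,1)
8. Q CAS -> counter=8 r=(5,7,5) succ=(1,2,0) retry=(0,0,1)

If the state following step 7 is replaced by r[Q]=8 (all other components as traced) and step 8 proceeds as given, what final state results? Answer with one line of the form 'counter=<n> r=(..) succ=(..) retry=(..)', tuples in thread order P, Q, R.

state after step 7 := counter=7 r=(5,8,5) succ=(1,1,0) retry=(0,0,1)
8. Q CAS -> counter=7 r=(5,8,5) succ=(1,1,0) retry=(0,1,1)

counter=7 r=(5,8,5) succ=(1,1,0) retry=(0,1,1)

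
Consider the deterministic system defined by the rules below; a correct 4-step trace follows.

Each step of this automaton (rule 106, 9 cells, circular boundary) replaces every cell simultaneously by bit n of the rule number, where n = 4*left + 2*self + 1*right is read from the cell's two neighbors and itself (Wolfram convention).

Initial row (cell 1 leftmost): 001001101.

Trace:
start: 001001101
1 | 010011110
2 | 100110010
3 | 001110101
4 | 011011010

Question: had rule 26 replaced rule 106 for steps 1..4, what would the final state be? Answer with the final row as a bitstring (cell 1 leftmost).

(re-executing steps 1..4 under rule 26; state before step 1: 001001101)
1 | 110111000
2 | 100100101
3 | 011011001
4 | 010010110

010010110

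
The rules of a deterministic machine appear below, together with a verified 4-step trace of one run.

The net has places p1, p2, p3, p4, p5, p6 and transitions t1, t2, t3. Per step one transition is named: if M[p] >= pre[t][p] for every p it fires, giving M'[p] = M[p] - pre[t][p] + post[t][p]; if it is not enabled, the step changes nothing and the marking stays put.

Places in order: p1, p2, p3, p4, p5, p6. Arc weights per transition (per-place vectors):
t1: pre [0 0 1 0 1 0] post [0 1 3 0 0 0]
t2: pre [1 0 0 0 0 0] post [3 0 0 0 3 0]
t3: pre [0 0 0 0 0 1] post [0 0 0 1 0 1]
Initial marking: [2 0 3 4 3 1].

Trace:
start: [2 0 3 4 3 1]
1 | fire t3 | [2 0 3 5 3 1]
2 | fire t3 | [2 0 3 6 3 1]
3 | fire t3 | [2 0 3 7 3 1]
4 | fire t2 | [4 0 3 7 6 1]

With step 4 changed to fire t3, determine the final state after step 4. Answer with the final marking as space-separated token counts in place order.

2 0 3 8 3 1

(re-executing from step 4 with the substitution; state before step 4: [2 0 3 7 3 1])
4 | fire t3 | [2 0 3 8 3 1]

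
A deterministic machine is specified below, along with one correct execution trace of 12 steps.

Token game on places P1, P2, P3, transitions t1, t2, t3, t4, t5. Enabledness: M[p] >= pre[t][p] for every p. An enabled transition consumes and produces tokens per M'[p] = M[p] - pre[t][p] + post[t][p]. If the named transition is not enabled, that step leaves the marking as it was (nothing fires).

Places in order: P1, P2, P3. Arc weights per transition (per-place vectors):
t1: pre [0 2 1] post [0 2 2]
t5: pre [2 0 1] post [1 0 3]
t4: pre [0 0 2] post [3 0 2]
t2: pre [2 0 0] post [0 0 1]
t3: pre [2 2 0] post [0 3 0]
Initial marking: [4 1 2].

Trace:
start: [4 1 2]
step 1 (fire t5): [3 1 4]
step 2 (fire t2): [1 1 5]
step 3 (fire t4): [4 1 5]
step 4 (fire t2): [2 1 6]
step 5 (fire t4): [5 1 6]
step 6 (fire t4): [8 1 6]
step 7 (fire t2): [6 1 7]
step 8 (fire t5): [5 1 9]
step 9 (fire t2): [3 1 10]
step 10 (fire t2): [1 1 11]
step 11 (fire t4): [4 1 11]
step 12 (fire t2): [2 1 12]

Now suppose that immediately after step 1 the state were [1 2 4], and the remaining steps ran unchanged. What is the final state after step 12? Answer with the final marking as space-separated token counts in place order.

state after step 1 := [1 2 4]
step 2 (fire t2): [1 2 4]
step 3 (fire t4): [4 2 4]
step 4 (fire t2): [2 2 5]
step 5 (fire t4): [5 2 5]
step 6 (fire t4): [8 2 5]
step 7 (fire t2): [6 2 6]
step 8 (fire t5): [5 2 8]
step 9 (fire t2): [3 2 9]
step 10 (fire t2): [1 2 10]
step 11 (fire t4): [4 2 10]
step 12 (fire t2): [2 2 11]

2 2 11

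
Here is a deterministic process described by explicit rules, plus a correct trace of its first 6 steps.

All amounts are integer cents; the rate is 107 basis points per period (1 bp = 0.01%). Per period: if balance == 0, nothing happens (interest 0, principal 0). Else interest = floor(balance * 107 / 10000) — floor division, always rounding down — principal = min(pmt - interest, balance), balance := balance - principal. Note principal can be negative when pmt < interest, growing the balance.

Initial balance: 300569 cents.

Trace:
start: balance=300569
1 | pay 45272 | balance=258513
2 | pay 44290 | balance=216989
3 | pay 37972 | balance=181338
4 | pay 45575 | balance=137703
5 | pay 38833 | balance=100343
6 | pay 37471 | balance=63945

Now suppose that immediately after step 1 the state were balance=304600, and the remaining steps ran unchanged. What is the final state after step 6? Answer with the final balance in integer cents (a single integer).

112552

state after step 1 := balance=304600
2 | pay 44290 | balance=263569
3 | pay 37972 | balance=228417
4 | pay 45575 | balance=185286
5 | pay 38833 | balance=148435
6 | pay 37471 | balance=112552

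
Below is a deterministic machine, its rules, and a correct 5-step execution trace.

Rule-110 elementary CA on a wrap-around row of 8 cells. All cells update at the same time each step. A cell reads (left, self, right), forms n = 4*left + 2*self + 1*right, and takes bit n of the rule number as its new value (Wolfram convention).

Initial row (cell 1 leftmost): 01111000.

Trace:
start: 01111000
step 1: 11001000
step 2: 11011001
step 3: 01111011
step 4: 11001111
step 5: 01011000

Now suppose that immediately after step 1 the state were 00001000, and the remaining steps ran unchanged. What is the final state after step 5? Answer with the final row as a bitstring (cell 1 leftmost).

state after step 1 := 00001000
step 2: 00011000
step 3: 00111000
step 4: 01101000
step 5: 11111000

11111000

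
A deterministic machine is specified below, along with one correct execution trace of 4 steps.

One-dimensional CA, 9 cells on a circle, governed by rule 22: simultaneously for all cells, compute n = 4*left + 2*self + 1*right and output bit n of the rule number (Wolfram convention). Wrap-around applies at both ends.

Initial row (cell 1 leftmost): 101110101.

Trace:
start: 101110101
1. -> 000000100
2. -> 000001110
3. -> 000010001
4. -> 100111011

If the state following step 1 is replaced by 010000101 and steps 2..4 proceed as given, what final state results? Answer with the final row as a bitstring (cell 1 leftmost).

101001011

state after step 1 := 010000101
2. -> 011001101
3. -> 000110001
4. -> 101001011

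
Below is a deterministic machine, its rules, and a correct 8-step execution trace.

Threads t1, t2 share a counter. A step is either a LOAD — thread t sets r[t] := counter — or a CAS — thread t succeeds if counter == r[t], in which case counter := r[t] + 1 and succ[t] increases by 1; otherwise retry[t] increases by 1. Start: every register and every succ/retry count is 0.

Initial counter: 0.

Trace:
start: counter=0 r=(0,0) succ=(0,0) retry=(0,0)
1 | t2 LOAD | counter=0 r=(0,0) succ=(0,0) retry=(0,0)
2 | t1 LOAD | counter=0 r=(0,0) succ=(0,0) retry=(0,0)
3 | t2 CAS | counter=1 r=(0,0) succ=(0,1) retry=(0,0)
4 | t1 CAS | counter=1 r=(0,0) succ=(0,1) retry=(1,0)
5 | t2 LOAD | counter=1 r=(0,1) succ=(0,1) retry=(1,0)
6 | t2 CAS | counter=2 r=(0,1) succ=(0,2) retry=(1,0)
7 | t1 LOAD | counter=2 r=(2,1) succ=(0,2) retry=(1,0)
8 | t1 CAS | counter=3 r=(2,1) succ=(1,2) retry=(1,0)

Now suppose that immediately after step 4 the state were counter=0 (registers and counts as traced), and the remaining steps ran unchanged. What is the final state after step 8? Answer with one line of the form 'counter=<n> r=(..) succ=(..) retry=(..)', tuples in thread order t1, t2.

state after step 4 := counter=0 r=(0,0) succ=(0,1) retry=(1,0)
5 | t2 LOAD | counter=0 r=(0,0) succ=(0,1) retry=(1,0)
6 | t2 CAS | counter=1 r=(0,0) succ=(0,2) retry=(1,0)
7 | t1 LOAD | counter=1 r=(1,0) succ=(0,2) retry=(1,0)
8 | t1 CAS | counter=2 r=(1,0) succ=(1,2) retry=(1,0)

counter=2 r=(1,0) succ=(1,2) retry=(1,0)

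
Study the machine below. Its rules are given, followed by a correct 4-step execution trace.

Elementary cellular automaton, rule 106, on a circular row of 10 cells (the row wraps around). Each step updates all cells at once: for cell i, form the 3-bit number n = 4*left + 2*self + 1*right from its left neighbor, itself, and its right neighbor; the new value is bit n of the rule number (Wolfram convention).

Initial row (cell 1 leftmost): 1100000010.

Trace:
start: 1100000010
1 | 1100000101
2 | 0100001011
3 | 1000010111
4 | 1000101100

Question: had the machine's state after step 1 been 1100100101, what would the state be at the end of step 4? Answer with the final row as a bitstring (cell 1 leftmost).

state after step 1 := 1100100101
2 | 0101001011
3 | 1010010111
4 | 1100101100

1100101100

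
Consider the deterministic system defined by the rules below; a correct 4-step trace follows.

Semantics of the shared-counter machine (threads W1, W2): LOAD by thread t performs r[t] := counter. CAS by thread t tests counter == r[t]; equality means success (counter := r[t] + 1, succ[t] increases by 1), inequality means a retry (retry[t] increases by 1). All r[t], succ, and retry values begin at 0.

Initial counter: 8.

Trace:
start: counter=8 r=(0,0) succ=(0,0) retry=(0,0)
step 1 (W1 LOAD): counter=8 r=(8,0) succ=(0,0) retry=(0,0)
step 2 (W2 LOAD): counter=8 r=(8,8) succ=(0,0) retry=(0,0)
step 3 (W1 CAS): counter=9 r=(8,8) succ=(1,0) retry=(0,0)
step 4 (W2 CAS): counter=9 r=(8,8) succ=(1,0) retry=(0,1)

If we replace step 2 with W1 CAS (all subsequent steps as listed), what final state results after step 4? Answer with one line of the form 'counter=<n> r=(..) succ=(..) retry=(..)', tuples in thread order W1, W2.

(re-executing from step 2 with the substitution; state before step 2: counter=8 r=(8,0) succ=(0,0) retry=(0,0))
step 2 (W1 CAS): counter=9 r=(8,0) succ=(1,0) retry=(0,0)
step 3 (W1 CAS): counter=9 r=(8,0) succ=(1,0) retry=(1,0)
step 4 (W2 CAS): counter=9 r=(8,0) succ=(1,0) retry=(1,1)

counter=9 r=(8,0) succ=(1,0) retry=(1,1)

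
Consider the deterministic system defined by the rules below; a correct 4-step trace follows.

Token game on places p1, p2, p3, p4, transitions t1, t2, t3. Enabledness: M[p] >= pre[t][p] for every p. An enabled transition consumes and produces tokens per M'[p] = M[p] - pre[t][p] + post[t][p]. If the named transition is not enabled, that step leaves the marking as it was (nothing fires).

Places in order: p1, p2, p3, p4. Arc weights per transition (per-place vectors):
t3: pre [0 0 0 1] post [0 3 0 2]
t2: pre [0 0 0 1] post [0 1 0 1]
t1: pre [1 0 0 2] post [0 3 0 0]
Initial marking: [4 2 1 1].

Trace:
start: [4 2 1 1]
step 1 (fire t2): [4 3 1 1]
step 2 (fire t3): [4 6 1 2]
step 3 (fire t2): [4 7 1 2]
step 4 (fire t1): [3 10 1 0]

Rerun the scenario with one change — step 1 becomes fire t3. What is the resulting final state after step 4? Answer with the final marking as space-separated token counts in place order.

(re-executing from step 1 with the substitution; state before step 1: [4 2 1 1])
step 1 (fire t3): [4 5 1 2]
step 2 (fire t3): [4 8 1 3]
step 3 (fire t2): [4 9 1 3]
step 4 (fire t1): [3 12 1 1]

3 12 1 1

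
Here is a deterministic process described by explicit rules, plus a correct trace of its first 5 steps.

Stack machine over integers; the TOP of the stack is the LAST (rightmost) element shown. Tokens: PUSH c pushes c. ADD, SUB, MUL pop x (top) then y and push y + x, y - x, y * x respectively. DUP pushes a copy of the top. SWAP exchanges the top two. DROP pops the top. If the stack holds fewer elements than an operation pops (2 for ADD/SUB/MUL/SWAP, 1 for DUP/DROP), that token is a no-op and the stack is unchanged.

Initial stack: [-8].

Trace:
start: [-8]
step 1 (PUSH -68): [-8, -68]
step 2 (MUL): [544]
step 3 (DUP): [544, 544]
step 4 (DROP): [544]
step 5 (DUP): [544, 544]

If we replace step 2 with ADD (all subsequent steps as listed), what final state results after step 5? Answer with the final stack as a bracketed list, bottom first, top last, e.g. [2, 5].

(re-executing from step 2 with the substitution; state before step 2: [-8, -68])
step 2 (ADD): [-76]
step 3 (DUP): [-76, -76]
step 4 (DROP): [-76]
step 5 (DUP): [-76, -76]

[-76, -76]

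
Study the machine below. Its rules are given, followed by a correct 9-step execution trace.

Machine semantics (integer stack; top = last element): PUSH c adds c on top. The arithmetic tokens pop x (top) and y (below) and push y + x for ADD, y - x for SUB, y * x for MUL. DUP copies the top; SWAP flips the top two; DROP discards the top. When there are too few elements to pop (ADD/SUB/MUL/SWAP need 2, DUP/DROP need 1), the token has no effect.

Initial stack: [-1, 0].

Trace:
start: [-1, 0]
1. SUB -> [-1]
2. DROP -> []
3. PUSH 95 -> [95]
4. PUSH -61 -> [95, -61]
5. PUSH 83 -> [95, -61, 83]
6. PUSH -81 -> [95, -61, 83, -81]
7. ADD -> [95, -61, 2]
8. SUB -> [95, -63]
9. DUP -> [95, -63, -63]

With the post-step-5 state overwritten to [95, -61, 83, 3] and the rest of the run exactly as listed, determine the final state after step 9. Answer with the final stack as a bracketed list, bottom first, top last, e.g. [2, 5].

[95, -61, 161, 161]

state after step 5 := [95, -61, 83, 3]
6. PUSH -81 -> [95, -61, 83, 3, -81]
7. ADD -> [95, -61, 83, -78]
8. SUB -> [95, -61, 161]
9. DUP -> [95, -61, 161, 161]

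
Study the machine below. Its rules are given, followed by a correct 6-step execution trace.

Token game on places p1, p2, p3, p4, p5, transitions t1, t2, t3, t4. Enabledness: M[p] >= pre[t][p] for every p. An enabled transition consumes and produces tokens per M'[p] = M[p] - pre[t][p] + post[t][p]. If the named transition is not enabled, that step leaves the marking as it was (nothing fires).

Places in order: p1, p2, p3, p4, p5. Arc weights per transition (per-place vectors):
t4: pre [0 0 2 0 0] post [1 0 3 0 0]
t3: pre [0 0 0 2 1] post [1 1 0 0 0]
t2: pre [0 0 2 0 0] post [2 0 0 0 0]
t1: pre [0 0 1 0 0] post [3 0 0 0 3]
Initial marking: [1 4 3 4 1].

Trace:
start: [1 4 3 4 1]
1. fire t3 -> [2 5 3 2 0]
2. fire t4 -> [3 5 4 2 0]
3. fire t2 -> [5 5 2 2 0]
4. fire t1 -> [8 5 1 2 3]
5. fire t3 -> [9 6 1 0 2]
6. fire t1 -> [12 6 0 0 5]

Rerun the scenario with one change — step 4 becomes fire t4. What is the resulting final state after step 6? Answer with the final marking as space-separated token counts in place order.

(re-executing from step 4 with the substitution; state before step 4: [5 5 2 2 0])
4. fire t4 -> [6 5 3 2 0]
5. fire t3 -> [6 5 3 2 0]
6. fire t1 -> [9 5 2 2 3]

9 5 2 2 3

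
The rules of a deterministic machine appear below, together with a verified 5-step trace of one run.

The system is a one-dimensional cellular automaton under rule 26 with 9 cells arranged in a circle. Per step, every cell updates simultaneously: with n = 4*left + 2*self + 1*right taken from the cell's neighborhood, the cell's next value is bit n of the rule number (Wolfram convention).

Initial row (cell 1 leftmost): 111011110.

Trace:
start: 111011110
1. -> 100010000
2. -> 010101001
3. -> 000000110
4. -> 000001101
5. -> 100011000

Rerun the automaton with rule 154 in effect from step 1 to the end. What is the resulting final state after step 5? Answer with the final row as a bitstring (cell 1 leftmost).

(re-executing steps 1..5 under rule 154; state before step 1: 111011110)
1. -> 110011100
2. -> 101111011
3. -> 001110011
4. -> 111101110
5. -> 111001100

111001100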